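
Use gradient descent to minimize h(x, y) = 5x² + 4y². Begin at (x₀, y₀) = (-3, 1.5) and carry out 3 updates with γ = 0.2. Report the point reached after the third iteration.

∇h = (10x, 8y)
(x₁, y₁) = (-3, 1.5) − 0.2·(-30, 12) = (3, -0.9)
(x₂, y₂) = (3, -0.9) − 0.2·(30, -7.2) = (-3, 0.54)
(x₃, y₃) = (-3, 0.54) − 0.2·(-30, 4.32) = (3, -0.324)

(3, -0.324)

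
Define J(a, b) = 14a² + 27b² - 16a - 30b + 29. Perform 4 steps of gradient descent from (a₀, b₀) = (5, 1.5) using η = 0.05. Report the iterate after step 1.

∇J = (28a - 16, 54b - 30)
Step 1: at (5, 1.5), ∇J = (124, 51) → (5, 1.5) − 0.05·(124, 51) = (-1.2, -1.05)

(-1.2, -1.05)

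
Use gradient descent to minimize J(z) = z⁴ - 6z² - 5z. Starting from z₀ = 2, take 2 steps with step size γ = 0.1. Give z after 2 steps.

2.2748

J′(z) = 4z³ - 12z - 5
z₁ = 2 − 0.1·3 = 1.7
z₂ = 1.7 − 0.1·(-5.748) = 2.2748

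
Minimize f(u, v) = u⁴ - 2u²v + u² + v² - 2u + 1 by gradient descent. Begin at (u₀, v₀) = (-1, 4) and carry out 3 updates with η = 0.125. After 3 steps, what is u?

-0.921875

∇f = (4u³ - 4uv + 2u - 2, -2u² + 2v)
(u₁, v₁) = (-1, 4) − 0.125·(8, 6) = (-2, 3.25)
(u₂, v₂) = (-2, 3.25) − 0.125·(-12, -1.5) = (-0.5, 3.4375)
(u₃, v₃) = (-0.5, 3.4375) − 0.125·(3.375, 6.375) = (-0.921875, 2.640625)
u = -0.921875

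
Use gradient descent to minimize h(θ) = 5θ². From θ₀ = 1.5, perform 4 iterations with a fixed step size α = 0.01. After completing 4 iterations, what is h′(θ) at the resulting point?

h′(θ) = 10θ
Step 1: h′(1.5) = 15; θ₁ = 1.5 − 0.01·15 = 1.35
Step 2: h′(1.35) = 13.5; θ₂ = 1.35 − 0.01·13.5 = 1.215
Step 3: h′(1.215) = 12.15; θ₃ = 1.215 − 0.01·12.15 = 1.0935
Step 4: h′(1.0935) = 10.935; θ₄ = 1.0935 − 0.01·10.935 = 0.98415
h′(θ) at (0.98415) = 9.8415

9.8415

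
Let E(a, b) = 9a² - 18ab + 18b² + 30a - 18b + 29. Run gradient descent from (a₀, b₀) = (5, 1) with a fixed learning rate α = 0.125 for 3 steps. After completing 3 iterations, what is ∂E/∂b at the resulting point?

∇E = (18a - 18b + 30, -18a + 36b - 18)
Step 1: at (5, 1), ∇E = (102, -72) → (5, 1) − 0.125·(102, -72) = (-7.75, 10)
Step 2: at (-7.75, 10), ∇E = (-289.5, 481.5) → (-7.75, 10) − 0.125·(-289.5, 481.5) = (28.4375, -50.1875)
Step 3: at (28.4375, -50.1875), ∇E = (1445.25, -2336.625) → (28.4375, -50.1875) − 0.125·(1445.25, -2336.625) = (-152.21875, 241.890625)
∂E/∂b at (-152.21875, 241.890625) = 11430

11430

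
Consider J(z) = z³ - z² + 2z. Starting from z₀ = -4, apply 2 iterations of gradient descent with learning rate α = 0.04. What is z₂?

-11.698688

J′(z) = 3z² - 2z + 2
z₁ = -4 − 0.04·58 = -6.32
z₂ = -6.32 − 0.04·134.4672 = -11.698688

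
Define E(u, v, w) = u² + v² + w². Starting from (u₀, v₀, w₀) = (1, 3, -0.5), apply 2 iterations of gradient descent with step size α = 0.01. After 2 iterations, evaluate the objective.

9.45427364

∇E = (2u, 2v, 2w)
(u₁, v₁, w₁) = (1, 3, -0.5) − 0.01·(2, 6, -1) = (0.98, 2.94, -0.49)
(u₂, v₂, w₂) = (0.98, 2.94, -0.49) − 0.01·(1.96, 5.88, -0.98) = (0.9604, 2.8812, -0.4802)
E(0.9604, 2.8812, -0.4802) = 9.45427364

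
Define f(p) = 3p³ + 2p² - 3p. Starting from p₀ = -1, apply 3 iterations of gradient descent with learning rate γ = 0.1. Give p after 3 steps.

-3.3797904

f′(p) = 9p² + 4p - 3
Step 1: f′(-1) = 2; p₁ = -1 − 0.1·2 = -1.2
Step 2: f′(-1.2) = 5.16; p₂ = -1.2 − 0.1·5.16 = -1.716
Step 3: f′(-1.716) = 16.637904; p₃ = -1.716 − 0.1·16.637904 = -3.3797904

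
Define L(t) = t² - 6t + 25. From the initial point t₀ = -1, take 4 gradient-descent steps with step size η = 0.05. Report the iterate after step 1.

L′(t) = 2t - 6
t₁ = -1 − 0.05·(-8) = -0.6

-0.6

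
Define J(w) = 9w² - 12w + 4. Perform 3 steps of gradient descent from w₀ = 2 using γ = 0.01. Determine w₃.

1.401824

J′(w) = 18w - 12
w₁ = 2 − 0.01·24 = 1.76
w₂ = 1.76 − 0.01·19.68 = 1.5632
w₃ = 1.5632 − 0.01·16.1376 = 1.401824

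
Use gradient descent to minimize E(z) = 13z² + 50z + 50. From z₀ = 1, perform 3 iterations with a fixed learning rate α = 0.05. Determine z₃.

E′(z) = 26z + 50
Step 1: E′(1) = 76; z₁ = 1 − 0.05·76 = -2.8
Step 2: E′(-2.8) = -22.8; z₂ = -2.8 − 0.05·(-22.8) = -1.66
Step 3: E′(-1.66) = 6.84; z₃ = -1.66 − 0.05·6.84 = -2.002

-2.002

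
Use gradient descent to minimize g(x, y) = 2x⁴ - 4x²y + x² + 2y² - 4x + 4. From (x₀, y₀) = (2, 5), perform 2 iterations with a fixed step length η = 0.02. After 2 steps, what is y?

∇g = (8x³ - 8xy + 2x - 4, -4x² + 4y)
(x₁, y₁) = (2, 5) − 0.02·(-16, 4) = (2.32, 4.92)
(x₂, y₂) = (2.32, 4.92) − 0.02·(9.222144, -1.8496) = (2.13555712, 4.956992)
y = 4.956992

4.956992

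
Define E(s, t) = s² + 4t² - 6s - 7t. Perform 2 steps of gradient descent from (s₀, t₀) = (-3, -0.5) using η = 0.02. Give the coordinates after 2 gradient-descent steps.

(-2.5296, -0.0952)

∇E = (2s - 6, 8t - 7)
(s₁, t₁) = (-3, -0.5) − 0.02·(-12, -11) = (-2.76, -0.28)
(s₂, t₂) = (-2.76, -0.28) − 0.02·(-11.52, -9.24) = (-2.5296, -0.0952)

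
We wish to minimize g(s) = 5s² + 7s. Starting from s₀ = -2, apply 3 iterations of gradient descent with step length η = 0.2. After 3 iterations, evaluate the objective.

g′(s) = 10s + 7
s₁ = -2 − 0.2·(-13) = 0.6
s₂ = 0.6 − 0.2·13 = -2
s₃ = -2 − 0.2·(-13) = 0.6
g(0.6) = 6

6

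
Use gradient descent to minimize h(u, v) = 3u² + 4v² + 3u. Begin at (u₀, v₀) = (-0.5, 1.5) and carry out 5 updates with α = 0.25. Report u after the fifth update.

-0.5

∇h = (6u + 3, 8v)
(u₁, v₁) = (-0.5, 1.5) − 0.25·(0, 12) = (-0.5, -1.5)
(u₂, v₂) = (-0.5, -1.5) − 0.25·(0, -12) = (-0.5, 1.5)
(u₃, v₃) = (-0.5, 1.5) − 0.25·(0, 12) = (-0.5, -1.5)
(u₄, v₄) = (-0.5, -1.5) − 0.25·(0, -12) = (-0.5, 1.5)
(u₅, v₅) = (-0.5, 1.5) − 0.25·(0, 12) = (-0.5, -1.5)
u = -0.5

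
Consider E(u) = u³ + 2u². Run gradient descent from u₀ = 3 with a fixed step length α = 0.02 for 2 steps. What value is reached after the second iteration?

1.746696

E′(u) = 3u² + 4u
u₁ = 3 − 0.02·39 = 2.22
u₂ = 2.22 − 0.02·23.6652 = 1.746696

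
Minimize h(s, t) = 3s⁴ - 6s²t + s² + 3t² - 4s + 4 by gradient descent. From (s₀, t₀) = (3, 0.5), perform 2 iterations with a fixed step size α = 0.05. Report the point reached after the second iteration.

(1110.3224, 48.263)

∇h = (12s³ - 12st + 2s - 4, -6s² + 6t)
(s₁, t₁) = (3, 0.5) − 0.05·(308, -51) = (-12.4, 3.05)
(s₂, t₂) = (-12.4, 3.05) − 0.05·(-22454.448, -904.26) = (1110.3224, 48.263)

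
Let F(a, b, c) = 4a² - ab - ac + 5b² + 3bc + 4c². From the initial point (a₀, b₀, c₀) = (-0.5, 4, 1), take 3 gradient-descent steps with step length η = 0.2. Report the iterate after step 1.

(1.3, -4.7, -3.1)

∇F = (8a - b - c, -a + 10b + 3c, -a + 3b + 8c)
(a₁, b₁, c₁) = (-0.5, 4, 1) − 0.2·(-9, 43.5, 20.5) = (1.3, -4.7, -3.1)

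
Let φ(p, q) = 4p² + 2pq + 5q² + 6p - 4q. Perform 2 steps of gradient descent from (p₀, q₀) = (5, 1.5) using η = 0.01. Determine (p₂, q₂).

(4.0634, 1.1108)

∇φ = (8p + 2q + 6, 2p + 10q - 4)
(p₁, q₁) = (5, 1.5) − 0.01·(49, 21) = (4.51, 1.29)
(p₂, q₂) = (4.51, 1.29) − 0.01·(44.66, 17.92) = (4.0634, 1.1108)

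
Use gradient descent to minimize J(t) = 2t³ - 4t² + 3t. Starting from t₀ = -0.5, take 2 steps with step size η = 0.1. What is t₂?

J′(t) = 6t² - 8t + 3
Step 1: J′(-0.5) = 8.5; t₁ = -0.5 − 0.1·8.5 = -1.35
Step 2: J′(-1.35) = 24.735; t₂ = -1.35 − 0.1·24.735 = -3.8235

-3.8235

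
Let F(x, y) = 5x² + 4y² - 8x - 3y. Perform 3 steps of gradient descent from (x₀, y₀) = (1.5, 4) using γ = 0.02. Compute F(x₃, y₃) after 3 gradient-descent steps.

15.344855586816

∇F = (10x - 8, 8y - 3)
Step 1: at (1.5, 4), ∇F = (7, 29) → (1.5, 4) − 0.02·(7, 29) = (1.36, 3.42)
Step 2: at (1.36, 3.42), ∇F = (5.6, 24.36) → (1.36, 3.42) − 0.02·(5.6, 24.36) = (1.248, 2.9328)
Step 3: at (1.248, 2.9328), ∇F = (4.48, 20.4624) → (1.248, 2.9328) − 0.02·(4.48, 20.4624) = (1.1584, 2.523552)
F(1.1584, 2.523552) = 15.344855586816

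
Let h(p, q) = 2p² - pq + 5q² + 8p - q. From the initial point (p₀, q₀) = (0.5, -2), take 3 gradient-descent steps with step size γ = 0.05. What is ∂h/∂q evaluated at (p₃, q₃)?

-2.00875

∇h = (4p - q + 8, -p + 10q - 1)
(p₁, q₁) = (0.5, -2) − 0.05·(12, -21.5) = (-0.1, -0.925)
(p₂, q₂) = (-0.1, -0.925) − 0.05·(8.525, -10.15) = (-0.52625, -0.4175)
(p₃, q₃) = (-0.52625, -0.4175) − 0.05·(6.3125, -4.64875) = (-0.841875, -0.1850625)
∂h/∂q at (-0.841875, -0.1850625) = -2.00875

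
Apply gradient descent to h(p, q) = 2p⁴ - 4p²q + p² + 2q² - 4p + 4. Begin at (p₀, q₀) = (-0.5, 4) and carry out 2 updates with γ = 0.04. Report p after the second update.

∇h = (8p³ - 8pq + 2p - 4, -4p² + 4q)
(p₁, q₁) = (-0.5, 4) − 0.04·(10, 15) = (-0.9, 3.4)
(p₂, q₂) = (-0.9, 3.4) − 0.04·(12.848, 10.36) = (-1.41392, 2.9856)
p = -1.41392

-1.41392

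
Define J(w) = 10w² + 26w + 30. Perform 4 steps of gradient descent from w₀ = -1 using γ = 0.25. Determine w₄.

J′(w) = 20w + 26
Step 1: J′(-1) = 6; w₁ = -1 − 0.25·6 = -2.5
Step 2: J′(-2.5) = -24; w₂ = -2.5 − 0.25·(-24) = 3.5
Step 3: J′(3.5) = 96; w₃ = 3.5 − 0.25·96 = -20.5
Step 4: J′(-20.5) = -384; w₄ = -20.5 − 0.25·(-384) = 75.5

75.5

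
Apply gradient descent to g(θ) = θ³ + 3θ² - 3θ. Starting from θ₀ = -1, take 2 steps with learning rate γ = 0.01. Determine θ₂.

-0.880108

g′(θ) = 3θ² + 6θ - 3
Step 1: g′(-1) = -6; θ₁ = -1 − 0.01·(-6) = -0.94
Step 2: g′(-0.94) = -5.9892; θ₂ = -0.94 − 0.01·(-5.9892) = -0.880108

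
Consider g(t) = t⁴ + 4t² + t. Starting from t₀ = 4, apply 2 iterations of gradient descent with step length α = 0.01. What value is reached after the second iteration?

0.95649476

g′(t) = 4t³ + 8t + 1
t₁ = 4 − 0.01·289 = 1.11
t₂ = 1.11 − 0.01·15.350524 = 0.95649476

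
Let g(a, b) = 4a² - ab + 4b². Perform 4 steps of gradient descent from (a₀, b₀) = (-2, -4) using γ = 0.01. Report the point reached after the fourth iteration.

∇g = (8a - b, -a + 8b)
Step 1: at (-2, -4), ∇g = (-12, -30) → (-2, -4) − 0.01·(-12, -30) = (-1.88, -3.7)
Step 2: at (-1.88, -3.7), ∇g = (-11.34, -27.72) → (-1.88, -3.7) − 0.01·(-11.34, -27.72) = (-1.7666, -3.4228)
Step 3: at (-1.7666, -3.4228), ∇g = (-10.71, -25.6158) → (-1.7666, -3.4228) − 0.01·(-10.71, -25.6158) = (-1.6595, -3.166642)
Step 4: at (-1.6595, -3.166642), ∇g = (-10.109358, -23.673636) → (-1.6595, -3.166642) − 0.01·(-10.109358, -23.673636) = (-1.55840642, -2.92990564)

(-1.55840642, -2.92990564)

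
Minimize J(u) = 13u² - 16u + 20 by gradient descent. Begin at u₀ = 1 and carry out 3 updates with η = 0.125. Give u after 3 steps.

J′(u) = 26u - 16
Step 1: J′(1) = 10; u₁ = 1 − 0.125·10 = -0.25
Step 2: J′(-0.25) = -22.5; u₂ = -0.25 − 0.125·(-22.5) = 2.5625
Step 3: J′(2.5625) = 50.625; u₃ = 2.5625 − 0.125·50.625 = -3.765625

-3.765625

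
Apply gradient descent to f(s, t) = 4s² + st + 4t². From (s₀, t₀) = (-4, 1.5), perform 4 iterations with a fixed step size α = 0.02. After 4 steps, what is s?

∇f = (8s + t, s + 8t)
(s₁, t₁) = (-4, 1.5) − 0.02·(-30.5, 8) = (-3.39, 1.34)
(s₂, t₂) = (-3.39, 1.34) − 0.02·(-25.78, 7.33) = (-2.8744, 1.1934)
(s₃, t₃) = (-2.8744, 1.1934) − 0.02·(-21.8018, 6.6728) = (-2.438364, 1.059944)
(s₄, t₄) = (-2.438364, 1.059944) − 0.02·(-18.446968, 6.041188) = (-2.06942464, 0.93912024)
s = -2.06942464

-2.06942464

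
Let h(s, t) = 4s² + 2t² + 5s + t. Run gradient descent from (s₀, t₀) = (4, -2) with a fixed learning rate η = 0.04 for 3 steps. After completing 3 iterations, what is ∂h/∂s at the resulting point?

11.633984

∇h = (8s + 5, 4t + 1)
(s₁, t₁) = (4, -2) − 0.04·(37, -7) = (2.52, -1.72)
(s₂, t₂) = (2.52, -1.72) − 0.04·(25.16, -5.88) = (1.5136, -1.4848)
(s₃, t₃) = (1.5136, -1.4848) − 0.04·(17.1088, -4.9392) = (0.829248, -1.287232)
∂h/∂s at (0.829248, -1.287232) = 11.633984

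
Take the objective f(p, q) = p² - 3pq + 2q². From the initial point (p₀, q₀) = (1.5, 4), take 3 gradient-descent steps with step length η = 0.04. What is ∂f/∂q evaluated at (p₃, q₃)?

∇f = (2p - 3q, -3p + 4q)
(p₁, q₁) = (1.5, 4) − 0.04·(-9, 11.5) = (1.86, 3.54)
(p₂, q₂) = (1.86, 3.54) − 0.04·(-6.9, 8.58) = (2.136, 3.1968)
(p₃, q₃) = (2.136, 3.1968) − 0.04·(-5.3184, 6.3792) = (2.348736, 2.941632)
∂f/∂q at (2.348736, 2.941632) = 4.72032

4.72032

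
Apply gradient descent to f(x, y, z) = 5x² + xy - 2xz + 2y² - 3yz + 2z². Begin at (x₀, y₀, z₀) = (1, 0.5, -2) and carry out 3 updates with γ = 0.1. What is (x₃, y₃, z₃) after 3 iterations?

(-0.099, -0.473, -0.593)

∇f = (10x + y - 2z, x + 4y - 3z, -2x - 3y + 4z)
Step 1: at (1, 0.5, -2), ∇f = (14.5, 9, -11.5) → (1, 0.5, -2) − 0.1·(14.5, 9, -11.5) = (-0.45, -0.4, -0.85)
Step 2: at (-0.45, -0.4, -0.85), ∇f = (-3.2, 0.5, -1.3) → (-0.45, -0.4, -0.85) − 0.1·(-3.2, 0.5, -1.3) = (-0.13, -0.45, -0.72)
Step 3: at (-0.13, -0.45, -0.72), ∇f = (-0.31, 0.23, -1.27) → (-0.13, -0.45, -0.72) − 0.1·(-0.31, 0.23, -1.27) = (-0.099, -0.473, -0.593)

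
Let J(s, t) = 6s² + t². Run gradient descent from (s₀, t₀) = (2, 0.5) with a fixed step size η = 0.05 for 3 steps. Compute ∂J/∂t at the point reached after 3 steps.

∇J = (12s, 2t)
Step 1: at (2, 0.5), ∇J = (24, 1) → (2, 0.5) − 0.05·(24, 1) = (0.8, 0.45)
Step 2: at (0.8, 0.45), ∇J = (9.6, 0.9) → (0.8, 0.45) − 0.05·(9.6, 0.9) = (0.32, 0.405)
Step 3: at (0.32, 0.405), ∇J = (3.84, 0.81) → (0.32, 0.405) − 0.05·(3.84, 0.81) = (0.128, 0.3645)
∂J/∂t at (0.128, 0.3645) = 0.729

0.729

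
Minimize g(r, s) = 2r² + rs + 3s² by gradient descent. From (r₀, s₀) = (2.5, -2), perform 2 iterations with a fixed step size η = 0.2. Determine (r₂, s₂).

(0.2, -0.16)

∇g = (4r + s, r + 6s)
Step 1: at (2.5, -2), ∇g = (8, -9.5) → (2.5, -2) − 0.2·(8, -9.5) = (0.9, -0.1)
Step 2: at (0.9, -0.1), ∇g = (3.5, 0.3) → (0.9, -0.1) − 0.2·(3.5, 0.3) = (0.2, -0.16)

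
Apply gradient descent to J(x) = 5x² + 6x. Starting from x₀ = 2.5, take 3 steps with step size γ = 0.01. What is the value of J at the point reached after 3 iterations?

23.73574005

J′(x) = 10x + 6
Step 1: J′(2.5) = 31; x₁ = 2.5 − 0.01·31 = 2.19
Step 2: J′(2.19) = 27.9; x₂ = 2.19 − 0.01·27.9 = 1.911
Step 3: J′(1.911) = 25.11; x₃ = 1.911 − 0.01·25.11 = 1.6599
J(1.6599) = 23.73574005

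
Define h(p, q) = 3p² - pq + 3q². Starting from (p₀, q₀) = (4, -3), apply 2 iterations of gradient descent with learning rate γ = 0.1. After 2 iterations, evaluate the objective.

0.7727

∇h = (6p - q, -p + 6q)
Step 1: at (4, -3), ∇h = (27, -22) → (4, -3) − 0.1·(27, -22) = (1.3, -0.8)
Step 2: at (1.3, -0.8), ∇h = (8.6, -6.1) → (1.3, -0.8) − 0.1·(8.6, -6.1) = (0.44, -0.19)
h(0.44, -0.19) = 0.7727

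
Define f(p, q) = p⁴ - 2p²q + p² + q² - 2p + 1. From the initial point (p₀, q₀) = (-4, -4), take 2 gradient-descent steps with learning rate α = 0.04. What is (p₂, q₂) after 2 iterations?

(-119.57888, 4.5632)

∇f = (4p³ - 4pq + 2p - 2, -2p² + 2q)
Step 1: at (-4, -4), ∇f = (-330, -40) → (-4, -4) − 0.04·(-330, -40) = (9.2, -2.4)
Step 2: at (9.2, -2.4), ∇f = (3219.472, -174.08) → (9.2, -2.4) − 0.04·(3219.472, -174.08) = (-119.57888, 4.5632)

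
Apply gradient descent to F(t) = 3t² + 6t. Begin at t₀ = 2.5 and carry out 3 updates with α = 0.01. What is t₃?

F′(t) = 6t + 6
t₁ = 2.5 − 0.01·21 = 2.29
t₂ = 2.29 − 0.01·19.74 = 2.0926
t₃ = 2.0926 − 0.01·18.5556 = 1.907044

1.907044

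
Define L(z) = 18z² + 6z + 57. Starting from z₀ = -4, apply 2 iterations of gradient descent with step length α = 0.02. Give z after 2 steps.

-0.4672

L′(z) = 36z + 6
z₁ = -4 − 0.02·(-138) = -1.24
z₂ = -1.24 − 0.02·(-38.64) = -0.4672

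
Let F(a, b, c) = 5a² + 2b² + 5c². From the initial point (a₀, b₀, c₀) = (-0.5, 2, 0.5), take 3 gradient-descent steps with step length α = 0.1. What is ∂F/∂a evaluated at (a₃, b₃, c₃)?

0

∇F = (10a, 4b, 10c)
Step 1: at (-0.5, 2, 0.5), ∇F = (-5, 8, 5) → (-0.5, 2, 0.5) − 0.1·(-5, 8, 5) = (0, 1.2, 0)
Step 2: at (0, 1.2, 0), ∇F = (0, 4.8, 0) → (0, 1.2, 0) − 0.1·(0, 4.8, 0) = (0, 0.72, 0)
Step 3: at (0, 0.72, 0), ∇F = (0, 2.88, 0) → (0, 0.72, 0) − 0.1·(0, 2.88, 0) = (0, 0.432, 0)
∂F/∂a at (0, 0.432, 0) = 0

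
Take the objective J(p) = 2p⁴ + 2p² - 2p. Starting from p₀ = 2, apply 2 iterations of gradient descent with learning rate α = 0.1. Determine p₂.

97.2

J′(p) = 8p³ + 4p - 2
Step 1: J′(2) = 70; p₁ = 2 − 0.1·70 = -5
Step 2: J′(-5) = -1022; p₂ = -5 − 0.1·(-1022) = 97.2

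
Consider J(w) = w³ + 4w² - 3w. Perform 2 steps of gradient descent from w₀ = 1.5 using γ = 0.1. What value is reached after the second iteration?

0.2833125

J′(w) = 3w² + 8w - 3
w₁ = 1.5 − 0.1·15.75 = -0.075
w₂ = -0.075 − 0.1·(-3.583125) = 0.2833125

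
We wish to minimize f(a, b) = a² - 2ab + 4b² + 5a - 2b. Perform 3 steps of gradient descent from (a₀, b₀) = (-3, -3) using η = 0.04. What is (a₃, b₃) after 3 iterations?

∇f = (2a - 2b + 5, -2a + 8b - 2)
Step 1: at (-3, -3), ∇f = (5, -20) → (-3, -3) − 0.04·(5, -20) = (-3.2, -2.2)
Step 2: at (-3.2, -2.2), ∇f = (3, -13.2) → (-3.2, -2.2) − 0.04·(3, -13.2) = (-3.32, -1.672)
Step 3: at (-3.32, -1.672), ∇f = (1.704, -8.736) → (-3.32, -1.672) − 0.04·(1.704, -8.736) = (-3.38816, -1.32256)

(-3.38816, -1.32256)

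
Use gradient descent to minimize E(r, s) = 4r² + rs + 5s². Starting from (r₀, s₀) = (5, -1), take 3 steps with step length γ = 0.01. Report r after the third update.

∇E = (8r + s, r + 10s)
(r₁, s₁) = (5, -1) − 0.01·(39, -5) = (4.61, -0.95)
(r₂, s₂) = (4.61, -0.95) − 0.01·(35.93, -4.89) = (4.2507, -0.9011)
(r₃, s₃) = (4.2507, -0.9011) − 0.01·(33.1045, -4.7603) = (3.919655, -0.853497)
r = 3.919655

3.919655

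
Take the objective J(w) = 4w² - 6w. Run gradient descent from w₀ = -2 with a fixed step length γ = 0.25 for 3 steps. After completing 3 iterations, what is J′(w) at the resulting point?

J′(w) = 8w - 6
Step 1: J′(-2) = -22; w₁ = -2 − 0.25·(-22) = 3.5
Step 2: J′(3.5) = 22; w₂ = 3.5 − 0.25·22 = -2
Step 3: J′(-2) = -22; w₃ = -2 − 0.25·(-22) = 3.5
J′(w) at (3.5) = 22

22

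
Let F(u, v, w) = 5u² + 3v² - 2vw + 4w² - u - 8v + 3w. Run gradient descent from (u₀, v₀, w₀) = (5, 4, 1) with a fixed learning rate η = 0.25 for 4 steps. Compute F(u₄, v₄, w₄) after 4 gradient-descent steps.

∇F = (10u - 1, 6v - 2w - 8, -2v + 8w + 3)
(u₁, v₁, w₁) = (5, 4, 1) − 0.25·(49, 14, 3) = (-7.25, 0.5, 0.25)
(u₂, v₂, w₂) = (-7.25, 0.5, 0.25) − 0.25·(-73.5, -5.5, 4) = (11.125, 1.875, -0.75)
(u₃, v₃, w₃) = (11.125, 1.875, -0.75) − 0.25·(110.25, 4.75, -6.75) = (-16.4375, 0.6875, 0.9375)
(u₄, v₄, w₄) = (-16.4375, 0.6875, 0.9375) − 0.25·(-165.375, -5.75, 9.125) = (24.90625, 2.125, -1.34375)
F(24.90625, 2.125, -1.34375) = 3082.1494140625

3082.1494140625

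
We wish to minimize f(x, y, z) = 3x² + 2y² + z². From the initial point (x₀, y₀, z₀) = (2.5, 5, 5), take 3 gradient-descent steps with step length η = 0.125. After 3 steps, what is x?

∇f = (6x, 4y, 2z)
(x₁, y₁, z₁) = (2.5, 5, 5) − 0.125·(15, 20, 10) = (0.625, 2.5, 3.75)
(x₂, y₂, z₂) = (0.625, 2.5, 3.75) − 0.125·(3.75, 10, 7.5) = (0.15625, 1.25, 2.8125)
(x₃, y₃, z₃) = (0.15625, 1.25, 2.8125) − 0.125·(0.9375, 5, 5.625) = (0.0390625, 0.625, 2.109375)
x = 0.0390625

0.0390625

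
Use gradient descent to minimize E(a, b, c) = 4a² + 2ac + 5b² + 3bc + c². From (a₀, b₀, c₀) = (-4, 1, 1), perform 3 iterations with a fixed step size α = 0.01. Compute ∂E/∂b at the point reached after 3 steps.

9.697959

∇E = (8a + 2c, 10b + 3c, 2a + 3b + 2c)
Step 1: at (-4, 1, 1), ∇E = (-30, 13, -3) → (-4, 1, 1) − 0.01·(-30, 13, -3) = (-3.7, 0.87, 1.03)
Step 2: at (-3.7, 0.87, 1.03), ∇E = (-27.54, 11.79, -2.73) → (-3.7, 0.87, 1.03) − 0.01·(-27.54, 11.79, -2.73) = (-3.4246, 0.7521, 1.0573)
Step 3: at (-3.4246, 0.7521, 1.0573), ∇E = (-25.2822, 10.6929, -2.4783) → (-3.4246, 0.7521, 1.0573) − 0.01·(-25.2822, 10.6929, -2.4783) = (-3.171778, 0.645171, 1.082083)
∂E/∂b at (-3.171778, 0.645171, 1.082083) = 9.697959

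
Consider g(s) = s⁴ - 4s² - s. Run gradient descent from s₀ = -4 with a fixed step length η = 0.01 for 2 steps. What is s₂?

g′(s) = 4s³ - 8s - 1
Step 1: g′(-4) = -225; s₁ = -4 − 0.01·(-225) = -1.75
Step 2: g′(-1.75) = -8.4375; s₂ = -1.75 − 0.01·(-8.4375) = -1.665625

-1.665625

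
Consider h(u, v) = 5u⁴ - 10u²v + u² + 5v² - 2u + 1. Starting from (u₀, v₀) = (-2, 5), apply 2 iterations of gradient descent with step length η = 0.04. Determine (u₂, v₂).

(14.9704448, 7.27584)

∇h = (20u³ - 20uv + 2u - 2, -10u² + 10v)
(u₁, v₁) = (-2, 5) − 0.04·(34, 10) = (-3.36, 4.6)
(u₂, v₂) = (-3.36, 4.6) − 0.04·(-458.26112, -66.896) = (14.9704448, 7.27584)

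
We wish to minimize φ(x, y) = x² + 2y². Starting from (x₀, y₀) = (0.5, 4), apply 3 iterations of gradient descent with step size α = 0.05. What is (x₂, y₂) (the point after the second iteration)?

∇φ = (2x, 4y)
Step 1: at (0.5, 4), ∇φ = (1, 16) → (0.5, 4) − 0.05·(1, 16) = (0.45, 3.2)
Step 2: at (0.45, 3.2), ∇φ = (0.9, 12.8) → (0.45, 3.2) − 0.05·(0.9, 12.8) = (0.405, 2.56)

(0.405, 2.56)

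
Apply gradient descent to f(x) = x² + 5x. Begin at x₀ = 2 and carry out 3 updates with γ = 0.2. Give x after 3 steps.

-1.528

f′(x) = 2x + 5
x₁ = 2 − 0.2·9 = 0.2
x₂ = 0.2 − 0.2·5.4 = -0.88
x₃ = -0.88 − 0.2·3.24 = -1.528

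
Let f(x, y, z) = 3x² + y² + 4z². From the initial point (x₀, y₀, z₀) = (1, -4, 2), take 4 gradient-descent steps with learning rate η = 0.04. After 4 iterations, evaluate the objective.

∇f = (6x, 2y, 8z)
(x₁, y₁, z₁) = (1, -4, 2) − 0.04·(6, -8, 16) = (0.76, -3.68, 1.36)
(x₂, y₂, z₂) = (0.76, -3.68, 1.36) − 0.04·(4.56, -7.36, 10.88) = (0.5776, -3.3856, 0.9248)
(x₃, y₃, z₃) = (0.5776, -3.3856, 0.9248) − 0.04·(3.4656, -6.7712, 7.3984) = (0.438976, -3.114752, 0.628864)
(x₄, y₄, z₄) = (0.438976, -3.114752, 0.628864) − 0.04·(2.633856, -6.229504, 5.030912) = (0.33362176, -2.86557184, 0.42762752)
f(0.33362176, -2.86557184, 0.42762752) = 9.27687358988288

9.27687358988288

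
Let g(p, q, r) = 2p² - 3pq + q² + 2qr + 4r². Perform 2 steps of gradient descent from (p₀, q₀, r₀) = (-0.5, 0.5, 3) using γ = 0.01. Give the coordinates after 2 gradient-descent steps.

∇g = (4p - 3q, -3p + 2q + 2r, 2q + 8r)
(p₁, q₁, r₁) = (-0.5, 0.5, 3) − 0.01·(-3.5, 8.5, 25) = (-0.465, 0.415, 2.75)
(p₂, q₂, r₂) = (-0.465, 0.415, 2.75) − 0.01·(-3.105, 7.725, 22.83) = (-0.43395, 0.33775, 2.5217)

(-0.43395, 0.33775, 2.5217)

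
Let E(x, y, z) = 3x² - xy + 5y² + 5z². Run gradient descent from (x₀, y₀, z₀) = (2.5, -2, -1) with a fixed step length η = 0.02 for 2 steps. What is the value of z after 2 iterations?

-0.64

∇E = (6x - y, -x + 10y, 10z)
(x₁, y₁, z₁) = (2.5, -2, -1) − 0.02·(17, -22.5, -10) = (2.16, -1.55, -0.8)
(x₂, y₂, z₂) = (2.16, -1.55, -0.8) − 0.02·(14.51, -17.66, -8) = (1.8698, -1.1968, -0.64)
z = -0.64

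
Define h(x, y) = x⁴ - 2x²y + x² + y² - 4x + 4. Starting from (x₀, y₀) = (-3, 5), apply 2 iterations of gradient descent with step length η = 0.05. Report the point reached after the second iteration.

∇h = (4x³ - 4xy + 2x - 4, -2x² + 2y)
(x₁, y₁) = (-3, 5) − 0.05·(-58, -8) = (-0.1, 5.4)
(x₂, y₂) = (-0.1, 5.4) − 0.05·(-2.044, 10.78) = (0.0022, 4.861)

(0.0022, 4.861)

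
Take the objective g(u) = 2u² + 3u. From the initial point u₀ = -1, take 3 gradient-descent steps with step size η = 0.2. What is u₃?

g′(u) = 4u + 3
Step 1: g′(-1) = -1; u₁ = -1 − 0.2·(-1) = -0.8
Step 2: g′(-0.8) = -0.2; u₂ = -0.8 − 0.2·(-0.2) = -0.76
Step 3: g′(-0.76) = -0.04; u₃ = -0.76 − 0.2·(-0.04) = -0.752

-0.752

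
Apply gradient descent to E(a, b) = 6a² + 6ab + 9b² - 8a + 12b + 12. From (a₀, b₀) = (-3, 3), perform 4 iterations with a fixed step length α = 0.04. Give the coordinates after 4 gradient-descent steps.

(0.2310272, -0.4673664)

∇E = (12a + 6b - 8, 6a + 18b + 12)
(a₁, b₁) = (-3, 3) − 0.04·(-26, 48) = (-1.96, 1.08)
(a₂, b₂) = (-1.96, 1.08) − 0.04·(-25.04, 19.68) = (-0.9584, 0.2928)
(a₃, b₃) = (-0.9584, 0.2928) − 0.04·(-17.744, 11.52) = (-0.24864, -0.168)
(a₄, b₄) = (-0.24864, -0.168) − 0.04·(-11.99168, 7.48416) = (0.2310272, -0.4673664)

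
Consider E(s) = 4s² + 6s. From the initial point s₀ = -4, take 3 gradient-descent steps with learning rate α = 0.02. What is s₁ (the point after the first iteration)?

E′(s) = 8s + 6
Step 1: E′(-4) = -26; s₁ = -4 − 0.02·(-26) = -3.48

-3.48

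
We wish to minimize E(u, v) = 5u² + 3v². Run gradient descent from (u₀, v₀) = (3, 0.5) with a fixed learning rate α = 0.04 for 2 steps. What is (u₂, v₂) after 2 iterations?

∇E = (10u, 6v)
(u₁, v₁) = (3, 0.5) − 0.04·(30, 3) = (1.8, 0.38)
(u₂, v₂) = (1.8, 0.38) − 0.04·(18, 2.28) = (1.08, 0.2888)

(1.08, 0.2888)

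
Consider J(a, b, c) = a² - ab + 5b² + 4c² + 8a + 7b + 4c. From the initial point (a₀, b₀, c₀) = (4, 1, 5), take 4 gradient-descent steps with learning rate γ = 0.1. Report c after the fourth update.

∇J = (2a - b + 8, -a + 10b + 7, 8c + 4)
Step 1: at (4, 1, 5), ∇J = (15, 13, 44) → (4, 1, 5) − 0.1·(15, 13, 44) = (2.5, -0.3, 0.6)
Step 2: at (2.5, -0.3, 0.6), ∇J = (13.3, 1.5, 8.8) → (2.5, -0.3, 0.6) − 0.1·(13.3, 1.5, 8.8) = (1.17, -0.45, -0.28)
Step 3: at (1.17, -0.45, -0.28), ∇J = (10.79, 1.33, 1.76) → (1.17, -0.45, -0.28) − 0.1·(10.79, 1.33, 1.76) = (0.091, -0.583, -0.456)
Step 4: at (0.091, -0.583, -0.456), ∇J = (8.765, 1.079, 0.352) → (0.091, -0.583, -0.456) − 0.1·(8.765, 1.079, 0.352) = (-0.7855, -0.6909, -0.4912)
c = -0.4912

-0.4912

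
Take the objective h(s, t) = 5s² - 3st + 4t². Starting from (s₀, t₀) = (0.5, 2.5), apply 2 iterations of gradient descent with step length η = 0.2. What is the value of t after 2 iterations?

1.32

∇h = (10s - 3t, -3s + 8t)
(s₁, t₁) = (0.5, 2.5) − 0.2·(-2.5, 18.5) = (1, -1.2)
(s₂, t₂) = (1, -1.2) − 0.2·(13.6, -12.6) = (-1.72, 1.32)
t = 1.32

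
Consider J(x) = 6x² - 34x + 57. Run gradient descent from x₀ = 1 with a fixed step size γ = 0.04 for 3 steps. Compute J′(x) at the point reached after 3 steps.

-3.093376

J′(x) = 12x - 34
x₁ = 1 − 0.04·(-22) = 1.88
x₂ = 1.88 − 0.04·(-11.44) = 2.3376
x₃ = 2.3376 − 0.04·(-5.9488) = 2.575552
J′(x) at (2.575552) = -3.093376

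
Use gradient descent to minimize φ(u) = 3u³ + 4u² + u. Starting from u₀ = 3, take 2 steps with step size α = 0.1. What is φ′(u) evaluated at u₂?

25432.667344

φ′(u) = 9u² + 8u + 1
Step 1: φ′(3) = 106; u₁ = 3 − 0.1·106 = -7.6
Step 2: φ′(-7.6) = 460.04; u₂ = -7.6 − 0.1·460.04 = -53.604
φ′(u) at (-53.604) = 25432.667344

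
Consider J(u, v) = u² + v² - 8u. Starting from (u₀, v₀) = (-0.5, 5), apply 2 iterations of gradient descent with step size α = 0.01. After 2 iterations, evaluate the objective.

∇J = (2u - 8, 2v)
(u₁, v₁) = (-0.5, 5) − 0.01·(-9, 10) = (-0.41, 4.9)
(u₂, v₂) = (-0.41, 4.9) − 0.01·(-8.82, 9.8) = (-0.3218, 4.802)
J(-0.3218, 4.802) = 25.73715924

25.73715924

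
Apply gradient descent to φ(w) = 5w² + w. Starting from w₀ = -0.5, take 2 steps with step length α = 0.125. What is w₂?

-0.125

φ′(w) = 10w + 1
Step 1: φ′(-0.5) = -4; w₁ = -0.5 − 0.125·(-4) = 0
Step 2: φ′(0) = 1; w₂ = 0 − 0.125·1 = -0.125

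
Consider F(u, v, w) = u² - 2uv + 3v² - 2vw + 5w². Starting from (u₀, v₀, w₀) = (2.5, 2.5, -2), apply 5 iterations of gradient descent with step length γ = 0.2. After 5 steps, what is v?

-2.06768

∇F = (2u - 2v, -2u + 6v - 2w, -2v + 10w)
Step 1: at (2.5, 2.5, -2), ∇F = (0, 14, -25) → (2.5, 2.5, -2) − 0.2·(0, 14, -25) = (2.5, -0.3, 3)
Step 2: at (2.5, -0.3, 3), ∇F = (5.6, -12.8, 30.6) → (2.5, -0.3, 3) − 0.2·(5.6, -12.8, 30.6) = (1.38, 2.26, -3.12)
Step 3: at (1.38, 2.26, -3.12), ∇F = (-1.76, 17.04, -35.72) → (1.38, 2.26, -3.12) − 0.2·(-1.76, 17.04, -35.72) = (1.732, -1.148, 4.024)
Step 4: at (1.732, -1.148, 4.024), ∇F = (5.76, -18.4, 42.536) → (1.732, -1.148, 4.024) − 0.2·(5.76, -18.4, 42.536) = (0.58, 2.532, -4.4832)
Step 5: at (0.58, 2.532, -4.4832), ∇F = (-3.904, 22.9984, -49.896) → (0.58, 2.532, -4.4832) − 0.2·(-3.904, 22.9984, -49.896) = (1.3608, -2.06768, 5.496)
v = -2.06768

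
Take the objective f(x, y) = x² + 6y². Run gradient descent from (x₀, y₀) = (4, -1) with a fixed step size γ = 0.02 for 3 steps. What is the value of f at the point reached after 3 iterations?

∇f = (2x, 12y)
(x₁, y₁) = (4, -1) − 0.02·(8, -12) = (3.84, -0.76)
(x₂, y₂) = (3.84, -0.76) − 0.02·(7.68, -9.12) = (3.6864, -0.5776)
(x₃, y₃) = (3.6864, -0.5776) − 0.02·(7.3728, -6.9312) = (3.538944, -0.438976)
f(3.538944, -0.438976) = 13.680324206592

13.680324206592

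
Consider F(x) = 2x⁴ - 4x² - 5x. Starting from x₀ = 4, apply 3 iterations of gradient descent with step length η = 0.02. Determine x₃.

-1322.70164864

F′(x) = 8x³ - 8x - 5
x₁ = 4 − 0.02·475 = -5.5
x₂ = -5.5 − 0.02·(-1292) = 20.34
x₃ = 20.34 − 0.02·67152.082432 = -1322.70164864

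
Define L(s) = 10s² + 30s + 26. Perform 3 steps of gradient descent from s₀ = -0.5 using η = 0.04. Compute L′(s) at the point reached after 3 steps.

L′(s) = 20s + 30
s₁ = -0.5 − 0.04·20 = -1.3
s₂ = -1.3 − 0.04·4 = -1.46
s₃ = -1.46 − 0.04·0.8 = -1.492
L′(s) at (-1.492) = 0.16

0.16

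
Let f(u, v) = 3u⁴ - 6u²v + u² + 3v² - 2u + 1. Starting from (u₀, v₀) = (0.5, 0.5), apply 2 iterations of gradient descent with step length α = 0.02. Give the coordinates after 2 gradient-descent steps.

(0.59011, 0.4499)

∇f = (12u³ - 12uv + 2u - 2, -6u² + 6v)
(u₁, v₁) = (0.5, 0.5) − 0.02·(-2.5, 1.5) = (0.55, 0.47)
(u₂, v₂) = (0.55, 0.47) − 0.02·(-2.0055, 1.005) = (0.59011, 0.4499)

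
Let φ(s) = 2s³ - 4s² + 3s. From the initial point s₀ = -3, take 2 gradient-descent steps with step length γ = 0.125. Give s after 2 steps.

-155.82421875

φ′(s) = 6s² - 8s + 3
Step 1: φ′(-3) = 81; s₁ = -3 − 0.125·81 = -13.125
Step 2: φ′(-13.125) = 1141.59375; s₂ = -13.125 − 0.125·1141.59375 = -155.82421875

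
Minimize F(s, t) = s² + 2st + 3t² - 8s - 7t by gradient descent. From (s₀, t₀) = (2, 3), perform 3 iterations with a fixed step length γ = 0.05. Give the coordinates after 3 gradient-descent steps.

∇F = (2s + 2t - 8, 2s + 6t - 7)
(s₁, t₁) = (2, 3) − 0.05·(2, 15) = (1.9, 2.25)
(s₂, t₂) = (1.9, 2.25) − 0.05·(0.3, 10.3) = (1.885, 1.735)
(s₃, t₃) = (1.885, 1.735) − 0.05·(-0.76, 7.18) = (1.923, 1.376)

(1.923, 1.376)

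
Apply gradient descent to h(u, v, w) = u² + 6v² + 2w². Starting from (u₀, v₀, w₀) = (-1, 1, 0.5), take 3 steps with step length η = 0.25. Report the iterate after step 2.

∇h = (2u, 12v, 4w)
Step 1: at (-1, 1, 0.5), ∇h = (-2, 12, 2) → (-1, 1, 0.5) − 0.25·(-2, 12, 2) = (-0.5, -2, 0)
Step 2: at (-0.5, -2, 0), ∇h = (-1, -24, 0) → (-0.5, -2, 0) − 0.25·(-1, -24, 0) = (-0.25, 4, 0)

(-0.25, 4, 0)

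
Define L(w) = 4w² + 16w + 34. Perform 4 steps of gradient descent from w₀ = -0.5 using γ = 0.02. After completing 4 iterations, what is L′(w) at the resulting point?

5.97445632

L′(w) = 8w + 16
Step 1: L′(-0.5) = 12; w₁ = -0.5 − 0.02·12 = -0.74
Step 2: L′(-0.74) = 10.08; w₂ = -0.74 − 0.02·10.08 = -0.9416
Step 3: L′(-0.9416) = 8.4672; w₃ = -0.9416 − 0.02·8.4672 = -1.110944
Step 4: L′(-1.110944) = 7.112448; w₄ = -1.110944 − 0.02·7.112448 = -1.25319296
L′(w) at (-1.25319296) = 5.97445632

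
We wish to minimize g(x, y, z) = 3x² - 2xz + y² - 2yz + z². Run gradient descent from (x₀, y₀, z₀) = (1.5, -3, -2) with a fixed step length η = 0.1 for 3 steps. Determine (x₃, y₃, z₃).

∇g = (6x - 2z, 2y - 2z, -2x - 2y + 2z)
Step 1: at (1.5, -3, -2), ∇g = (13, -2, -1) → (1.5, -3, -2) − 0.1·(13, -2, -1) = (0.2, -2.8, -1.9)
Step 2: at (0.2, -2.8, -1.9), ∇g = (5, -1.8, 1.4) → (0.2, -2.8, -1.9) − 0.1·(5, -1.8, 1.4) = (-0.3, -2.62, -2.04)
Step 3: at (-0.3, -2.62, -2.04), ∇g = (2.28, -1.16, 1.76) → (-0.3, -2.62, -2.04) − 0.1·(2.28, -1.16, 1.76) = (-0.528, -2.504, -2.216)

(-0.528, -2.504, -2.216)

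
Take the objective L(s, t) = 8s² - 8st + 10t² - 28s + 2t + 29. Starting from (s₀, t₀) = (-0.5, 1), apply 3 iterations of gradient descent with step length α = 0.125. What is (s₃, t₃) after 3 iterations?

(15.375, -16.1875)

∇L = (16s - 8t - 28, -8s + 20t + 2)
(s₁, t₁) = (-0.5, 1) − 0.125·(-44, 26) = (5, -2.25)
(s₂, t₂) = (5, -2.25) − 0.125·(70, -83) = (-3.75, 8.125)
(s₃, t₃) = (-3.75, 8.125) − 0.125·(-153, 194.5) = (15.375, -16.1875)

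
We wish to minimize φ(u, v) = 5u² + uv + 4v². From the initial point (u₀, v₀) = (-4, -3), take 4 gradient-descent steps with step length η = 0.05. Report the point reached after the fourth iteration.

∇φ = (10u + v, u + 8v)
(u₁, v₁) = (-4, -3) − 0.05·(-43, -28) = (-1.85, -1.6)
(u₂, v₂) = (-1.85, -1.6) − 0.05·(-20.1, -14.65) = (-0.845, -0.8675)
(u₃, v₃) = (-0.845, -0.8675) − 0.05·(-9.3175, -7.785) = (-0.379125, -0.47825)
(u₄, v₄) = (-0.379125, -0.47825) − 0.05·(-4.2695, -4.205125) = (-0.16565, -0.26799375)

(-0.16565, -0.26799375)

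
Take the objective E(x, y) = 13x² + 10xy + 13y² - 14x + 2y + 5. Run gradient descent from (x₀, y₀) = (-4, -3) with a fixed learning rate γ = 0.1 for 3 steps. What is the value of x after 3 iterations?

65.328

∇E = (26x + 10y - 14, 10x + 26y + 2)
(x₁, y₁) = (-4, -3) − 0.1·(-148, -116) = (10.8, 8.6)
(x₂, y₂) = (10.8, 8.6) − 0.1·(352.8, 333.6) = (-24.48, -24.76)
(x₃, y₃) = (-24.48, -24.76) − 0.1·(-898.08, -886.56) = (65.328, 63.896)
x = 65.328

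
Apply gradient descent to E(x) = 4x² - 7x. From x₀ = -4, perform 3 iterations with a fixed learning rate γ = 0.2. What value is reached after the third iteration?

E′(x) = 8x - 7
x₁ = -4 − 0.2·(-39) = 3.8
x₂ = 3.8 − 0.2·23.4 = -0.88
x₃ = -0.88 − 0.2·(-14.04) = 1.928

1.928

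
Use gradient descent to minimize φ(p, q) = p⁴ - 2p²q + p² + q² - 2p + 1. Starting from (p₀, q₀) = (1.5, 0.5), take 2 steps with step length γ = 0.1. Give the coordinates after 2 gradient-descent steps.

∇φ = (4p³ - 4pq + 2p - 2, -2p² + 2q)
Step 1: at (1.5, 0.5), ∇φ = (11.5, -3.5) → (1.5, 0.5) − 0.1·(11.5, -3.5) = (0.35, 0.85)
Step 2: at (0.35, 0.85), ∇φ = (-2.3185, 1.455) → (0.35, 0.85) − 0.1·(-2.3185, 1.455) = (0.58185, 0.7045)

(0.58185, 0.7045)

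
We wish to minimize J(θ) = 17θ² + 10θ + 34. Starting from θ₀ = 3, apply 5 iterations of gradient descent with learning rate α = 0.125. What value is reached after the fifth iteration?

J′(θ) = 34θ + 10
Step 1: J′(3) = 112; θ₁ = 3 − 0.125·112 = -11
Step 2: J′(-11) = -364; θ₂ = -11 − 0.125·(-364) = 34.5
Step 3: J′(34.5) = 1183; θ₃ = 34.5 − 0.125·1183 = -113.375
Step 4: J′(-113.375) = -3844.75; θ₄ = -113.375 − 0.125·(-3844.75) = 367.21875
Step 5: J′(367.21875) = 12495.4375; θ₅ = 367.21875 − 0.125·12495.4375 = -1194.7109375

-1194.7109375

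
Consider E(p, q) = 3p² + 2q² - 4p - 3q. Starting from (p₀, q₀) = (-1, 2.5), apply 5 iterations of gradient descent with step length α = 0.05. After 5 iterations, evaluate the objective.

∇E = (6p - 4, 4q - 3)
(p₁, q₁) = (-1, 2.5) − 0.05·(-10, 7) = (-0.5, 2.15)
(p₂, q₂) = (-0.5, 2.15) − 0.05·(-7, 5.6) = (-0.15, 1.87)
(p₃, q₃) = (-0.15, 1.87) − 0.05·(-4.9, 4.48) = (0.095, 1.646)
(p₄, q₄) = (0.095, 1.646) − 0.05·(-3.43, 3.584) = (0.2665, 1.4668)
(p₅, q₅) = (0.2665, 1.4668) − 0.05·(-2.401, 2.8672) = (0.38655, 1.32344)
E(0.38655, 1.32344) = -1.5652704253

-1.5652704253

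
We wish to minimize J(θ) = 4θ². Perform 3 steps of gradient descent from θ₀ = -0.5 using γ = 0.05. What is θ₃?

-0.108

J′(θ) = 8θ
Step 1: J′(-0.5) = -4; θ₁ = -0.5 − 0.05·(-4) = -0.3
Step 2: J′(-0.3) = -2.4; θ₂ = -0.3 − 0.05·(-2.4) = -0.18
Step 3: J′(-0.18) = -1.44; θ₃ = -0.18 − 0.05·(-1.44) = -0.108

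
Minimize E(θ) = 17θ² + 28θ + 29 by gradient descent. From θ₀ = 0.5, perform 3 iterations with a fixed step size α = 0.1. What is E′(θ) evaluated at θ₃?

E′(θ) = 34θ + 28
θ₁ = 0.5 − 0.1·45 = -4
θ₂ = -4 − 0.1·(-108) = 6.8
θ₃ = 6.8 − 0.1·259.2 = -19.12
E′(θ) at (-19.12) = -622.08

-622.08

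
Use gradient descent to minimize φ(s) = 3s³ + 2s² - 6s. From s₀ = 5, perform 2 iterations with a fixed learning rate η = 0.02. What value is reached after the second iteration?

0.313688

φ′(s) = 9s² + 4s - 6
s₁ = 5 − 0.02·239 = 0.22
s₂ = 0.22 − 0.02·(-4.6844) = 0.313688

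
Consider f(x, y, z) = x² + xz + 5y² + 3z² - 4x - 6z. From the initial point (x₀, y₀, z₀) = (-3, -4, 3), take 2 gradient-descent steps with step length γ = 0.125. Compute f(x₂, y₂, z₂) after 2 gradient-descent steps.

∇f = (2x + z - 4, 10y, x + 6z - 6)
(x₁, y₁, z₁) = (-3, -4, 3) − 0.125·(-7, -40, 9) = (-2.125, 1, 1.875)
(x₂, y₂, z₂) = (-2.125, 1, 1.875) − 0.125·(-6.375, 10, 3.125) = (-1.328125, -0.25, 1.484375)
f(-1.328125, -0.25, 1.484375) = 3.121337890625

3.121337890625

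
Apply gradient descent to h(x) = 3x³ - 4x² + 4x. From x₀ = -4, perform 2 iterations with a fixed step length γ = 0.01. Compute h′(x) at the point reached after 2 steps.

862.36162704

h′(x) = 9x² - 8x + 4
x₁ = -4 − 0.01·180 = -5.8
x₂ = -5.8 − 0.01·353.16 = -9.3316
h′(x) at (-9.3316) = 862.36162704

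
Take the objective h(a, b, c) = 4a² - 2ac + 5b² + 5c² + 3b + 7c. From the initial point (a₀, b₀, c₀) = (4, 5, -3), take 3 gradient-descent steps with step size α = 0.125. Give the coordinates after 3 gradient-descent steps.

(-0.3203125, -0.3828125, -0.5)

∇h = (8a - 2c, 10b + 3, -2a + 10c + 7)
(a₁, b₁, c₁) = (4, 5, -3) − 0.125·(38, 53, -31) = (-0.75, -1.625, 0.875)
(a₂, b₂, c₂) = (-0.75, -1.625, 0.875) − 0.125·(-7.75, -13.25, 17.25) = (0.21875, 0.03125, -1.28125)
(a₃, b₃, c₃) = (0.21875, 0.03125, -1.28125) − 0.125·(4.3125, 3.3125, -6.25) = (-0.3203125, -0.3828125, -0.5)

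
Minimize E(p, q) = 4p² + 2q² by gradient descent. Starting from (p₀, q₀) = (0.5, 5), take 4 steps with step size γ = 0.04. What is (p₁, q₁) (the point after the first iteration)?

∇E = (8p, 4q)
(p₁, q₁) = (0.5, 5) − 0.04·(4, 20) = (0.34, 4.2)

(0.34, 4.2)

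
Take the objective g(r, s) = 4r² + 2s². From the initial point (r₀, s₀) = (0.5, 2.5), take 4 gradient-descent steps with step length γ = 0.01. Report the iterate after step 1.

∇g = (8r, 4s)
Step 1: at (0.5, 2.5), ∇g = (4, 10) → (0.5, 2.5) − 0.01·(4, 10) = (0.46, 2.4)

(0.46, 2.4)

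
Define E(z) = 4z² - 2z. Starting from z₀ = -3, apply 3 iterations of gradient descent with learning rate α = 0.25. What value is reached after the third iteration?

3.5

E′(z) = 8z - 2
Step 1: E′(-3) = -26; z₁ = -3 − 0.25·(-26) = 3.5
Step 2: E′(3.5) = 26; z₂ = 3.5 − 0.25·26 = -3
Step 3: E′(-3) = -26; z₃ = -3 − 0.25·(-26) = 3.5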